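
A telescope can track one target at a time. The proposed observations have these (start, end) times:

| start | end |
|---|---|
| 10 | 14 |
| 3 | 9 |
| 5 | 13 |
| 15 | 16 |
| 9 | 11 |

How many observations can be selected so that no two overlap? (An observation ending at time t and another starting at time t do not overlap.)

3

Greedy by earliest finish: after sorting by end time, pick each interval compatible with the last pick.
Sorted by end: (3,9)  (9,11)  (5,13)  (10,14)  (15,16)
take (3,9); take (9,11); take (15,16).
Selected 3 observations.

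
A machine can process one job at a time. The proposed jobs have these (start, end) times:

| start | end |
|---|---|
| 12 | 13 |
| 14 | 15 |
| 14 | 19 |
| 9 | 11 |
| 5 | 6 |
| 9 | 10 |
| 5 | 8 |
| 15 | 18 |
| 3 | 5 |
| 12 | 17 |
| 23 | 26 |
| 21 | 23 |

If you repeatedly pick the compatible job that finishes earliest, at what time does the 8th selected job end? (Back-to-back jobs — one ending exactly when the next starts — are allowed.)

26

Sort by end time and greedily take each interval whose start is ≥ the last chosen end.
By end time: (3,5), (5,6), (5,8), (9,10), (9,11), (12,13), (14,15), (12,17), (15,18), (14,19), (21,23), (23,26).
Pick (3,5); next start ≥ 5 → (5,6); next start ≥ 6 → (9,10); next start ≥ 10 → (12,13); next start ≥ 13 → (14,15); next start ≥ 15 → (15,18); next start ≥ 18 → (21,23); next start ≥ 23 → (23,26).
Selected: (3,5) (5,6) (9,10) (12,13) (14,15) (15,18) (21,23) (23,26)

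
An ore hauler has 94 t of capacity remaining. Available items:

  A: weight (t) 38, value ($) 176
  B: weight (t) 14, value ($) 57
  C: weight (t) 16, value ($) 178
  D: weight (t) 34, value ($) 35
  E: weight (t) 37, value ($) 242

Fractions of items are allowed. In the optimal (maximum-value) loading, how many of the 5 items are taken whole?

Ratios (sorted): C 11.12, E 6.54, A 4.63, B 4.07, D 1.03
take C (16 @ 178); take E (37 @ 242); take A (38 @ 176); take 3/14 of B → 12.21. Capacity used 94/94.
3 item(s) taken whole; one partial (take 3/14 of B).

3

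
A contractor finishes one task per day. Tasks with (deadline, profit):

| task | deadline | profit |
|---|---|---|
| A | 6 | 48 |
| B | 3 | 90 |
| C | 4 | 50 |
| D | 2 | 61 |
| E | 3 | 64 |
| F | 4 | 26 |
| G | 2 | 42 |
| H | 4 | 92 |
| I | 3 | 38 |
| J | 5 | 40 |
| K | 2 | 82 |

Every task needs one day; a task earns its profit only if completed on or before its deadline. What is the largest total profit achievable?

416

Take jobs in profit order; each goes to the latest open slot no later than its deadline.
By profit: H(d4,92), B(d3,90), K(d2,82), E(d3,64), D(d2,61), C(d4,50), A(d6,48), G(d2,42), J(d5,40), I(d3,38), F(d4,26)
H→slot 4; B→slot 3; K→slot 2; E→slot 1; D skipped; C skipped; A→slot 6; G skipped; J→slot 5; I skipped; F skipped.
Profit = 64 + 82 + 90 + 92 + 40 + 48 = 416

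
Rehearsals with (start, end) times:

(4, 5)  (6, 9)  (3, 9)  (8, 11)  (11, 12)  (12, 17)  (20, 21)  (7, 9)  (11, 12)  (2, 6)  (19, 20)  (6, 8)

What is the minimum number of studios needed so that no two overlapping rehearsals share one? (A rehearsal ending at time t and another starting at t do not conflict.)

4

starts: [2, 3, 4, 6, 6, 7, 8, 11, 11, 12, 19, 20]
ends:   [5, 6, 8, 9, 9, 9, 11, 12, 12, 17, 20, 21]
s2→1 s3→2 s4→3 e5→2 e6→1 s6→2 s6→3 s7→4  — peak 4.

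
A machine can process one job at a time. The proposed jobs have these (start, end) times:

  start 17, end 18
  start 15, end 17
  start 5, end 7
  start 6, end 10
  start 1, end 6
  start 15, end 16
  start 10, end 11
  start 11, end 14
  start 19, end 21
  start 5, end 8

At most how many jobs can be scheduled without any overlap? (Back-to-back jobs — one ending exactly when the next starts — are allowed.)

7

Greedy by earliest finish: after sorting by end time, pick each interval compatible with the last pick.
By end time: (1,6), (5,7), (5,8), (6,10), (10,11), (11,14), (15,16), (15,17), (17,18), (19,21).
Pick (1,6); next start ≥ 6 → (6,10); next start ≥ 10 → (10,11); next start ≥ 11 → (11,14); next start ≥ 14 → (15,16); next start ≥ 16 → (17,18); next start ≥ 18 → (19,21).
Selected 7 jobs.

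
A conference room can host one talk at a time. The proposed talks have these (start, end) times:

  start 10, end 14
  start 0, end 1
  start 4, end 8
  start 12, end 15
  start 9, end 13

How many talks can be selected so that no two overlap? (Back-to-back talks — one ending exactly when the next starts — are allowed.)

Sort by end time and greedily take each interval whose start is ≥ the last chosen end.
By end time: (0,1), (4,8), (9,13), (10,14), (12,15).
Pick (0,1); next start ≥ 1 → (4,8); next start ≥ 8 → (9,13).
Selected 3 talks.

3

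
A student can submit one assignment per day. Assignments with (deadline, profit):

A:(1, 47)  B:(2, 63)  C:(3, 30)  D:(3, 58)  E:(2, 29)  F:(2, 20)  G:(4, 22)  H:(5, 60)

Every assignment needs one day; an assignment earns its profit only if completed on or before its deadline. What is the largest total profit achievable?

250

Take jobs in profit order; each goes to the latest open slot no later than its deadline.
By profit: B(d2,63), H(d5,60), D(d3,58), A(d1,47), C(d3,30), E(d2,29), G(d4,22), F(d2,20)
B→slot 2; H→slot 5; D→slot 3; A→slot 1; C skipped; E skipped; G→slot 4; F skipped.
Profit = 47 + 63 + 58 + 22 + 60 = 250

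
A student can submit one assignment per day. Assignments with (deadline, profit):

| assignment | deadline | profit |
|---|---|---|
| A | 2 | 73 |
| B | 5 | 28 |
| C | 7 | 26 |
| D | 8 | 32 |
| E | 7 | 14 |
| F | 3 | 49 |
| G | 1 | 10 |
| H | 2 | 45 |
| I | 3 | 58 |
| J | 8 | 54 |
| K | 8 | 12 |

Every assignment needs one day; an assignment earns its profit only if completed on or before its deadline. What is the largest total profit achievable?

Profit order: A=73 I=58 J=54 F=49 H=45 D=32 B=28 C=26 E=14 K=12 G=10
Assign: A→slot 2, I→slot 3, J→slot 8, F→slot 1, H skipped, D→slot 7, B→slot 5, C→slot 6, E→slot 4, K skipped, G skipped.
Slots: [1:F] [2:A] [3:I] [4:E] [5:B] [6:C] [7:D] [8:J]
Profit = 49 + 73 + 58 + 14 + 28 + 26 + 32 + 54 = 334

334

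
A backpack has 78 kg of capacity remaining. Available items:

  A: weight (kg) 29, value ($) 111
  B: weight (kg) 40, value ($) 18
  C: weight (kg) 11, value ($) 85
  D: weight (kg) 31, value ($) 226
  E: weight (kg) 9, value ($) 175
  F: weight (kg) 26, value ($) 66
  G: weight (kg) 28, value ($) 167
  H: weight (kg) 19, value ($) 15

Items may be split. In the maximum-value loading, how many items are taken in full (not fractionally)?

Sort by value per unit weight and fill in that order.
Ratios (sorted): E 19.44, C 7.73, D 7.29, G 5.96, A 3.83, F 2.54, H 0.79, B 0.45
take E (9 @ 175); take C (11 @ 85); take D (31 @ 226); take 27/28 of G → 161.04. Capacity used 78/78.
3 item(s) taken whole; one partial (take 27/28 of G).

3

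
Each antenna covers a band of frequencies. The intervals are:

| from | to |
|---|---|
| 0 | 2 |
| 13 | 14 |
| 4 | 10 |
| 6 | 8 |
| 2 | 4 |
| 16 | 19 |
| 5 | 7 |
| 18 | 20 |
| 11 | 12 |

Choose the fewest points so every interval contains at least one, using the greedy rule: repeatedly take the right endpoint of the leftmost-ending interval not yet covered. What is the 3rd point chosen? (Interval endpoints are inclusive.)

12

Process intervals by earliest right end; each time one isn't hit yet, stab at its right endpoint.
Sorted: [0,2] [2,4] [5,7] [6,8] [4,10] [11,12] [13,14] [16,19] [18,20]
{[0,2],[2,4]} hit by 2; {[5,7],[6,8],[4,10]} hit by 7; {[11,12]} hit by 12; {[13,14]} hit by 14; {[16,19],[18,20]} hit by 19.
Points: 2, 7, 12, 14, 19 (5 total).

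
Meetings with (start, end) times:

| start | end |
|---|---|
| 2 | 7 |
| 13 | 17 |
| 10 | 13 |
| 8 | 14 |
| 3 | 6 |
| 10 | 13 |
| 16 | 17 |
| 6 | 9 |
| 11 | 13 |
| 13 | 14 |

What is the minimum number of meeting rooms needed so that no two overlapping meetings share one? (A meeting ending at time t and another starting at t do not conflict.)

The answer is the maximum number of intervals overlapping at any instant.
Events (time:±→running): 2:+→1 3:+→2 6:-→1 6:+→2 7:-→1 8:+→2 9:-→1 10:+→2 10:+→3 11:+→4 … peak 4.

4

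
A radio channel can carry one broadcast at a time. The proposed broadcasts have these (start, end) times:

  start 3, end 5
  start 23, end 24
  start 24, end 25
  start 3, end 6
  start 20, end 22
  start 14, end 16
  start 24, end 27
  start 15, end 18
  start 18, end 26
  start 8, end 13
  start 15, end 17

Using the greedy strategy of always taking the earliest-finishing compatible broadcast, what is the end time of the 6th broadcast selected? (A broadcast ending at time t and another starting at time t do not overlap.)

25

Greedy by earliest finish: after sorting by end time, pick each interval compatible with the last pick.
By end time: (3,5), (3,6), (8,13), (14,16), (15,17), (15,18), (20,22), (23,24), (24,25), (18,26), (24,27).
Pick (3,5); next start ≥ 5 → (8,13); next start ≥ 13 → (14,16); next start ≥ 16 → (20,22); next start ≥ 22 → (23,24); next start ≥ 24 → (24,25).
Selected: (3,5) (8,13) (14,16) (20,22) (23,24) (24,25)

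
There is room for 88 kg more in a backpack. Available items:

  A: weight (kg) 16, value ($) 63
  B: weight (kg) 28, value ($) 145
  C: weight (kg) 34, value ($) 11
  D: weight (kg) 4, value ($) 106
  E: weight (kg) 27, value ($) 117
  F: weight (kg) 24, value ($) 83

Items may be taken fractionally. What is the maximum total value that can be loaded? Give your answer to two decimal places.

475.96

Sort by value per unit weight and fill in that order.
Ratios (sorted): D 26.50, B 5.18, E 4.33, A 3.94, F 3.46, C 0.32
take D (4 @ 106); take B (28 @ 145); take E (27 @ 117); take A (16 @ 63); take 13/24 of F → 44.96. Capacity used 88/88.
Total value = 475.96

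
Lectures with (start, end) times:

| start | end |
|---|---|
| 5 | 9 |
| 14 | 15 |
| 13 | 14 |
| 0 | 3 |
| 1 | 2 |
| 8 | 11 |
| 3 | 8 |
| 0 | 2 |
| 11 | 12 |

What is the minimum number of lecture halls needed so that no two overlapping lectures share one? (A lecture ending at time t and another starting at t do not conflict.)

3

Events (time:±→running): 0:+→1 0:+→2 1:+→3 … peak 3.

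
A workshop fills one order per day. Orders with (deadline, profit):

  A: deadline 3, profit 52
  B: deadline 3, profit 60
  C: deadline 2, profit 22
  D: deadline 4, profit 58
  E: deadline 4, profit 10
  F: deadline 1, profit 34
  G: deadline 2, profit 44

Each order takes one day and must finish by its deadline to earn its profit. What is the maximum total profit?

Take jobs in profit order; each goes to the latest open slot no later than its deadline.
Profit order: B=60 D=58 A=52 G=44 F=34 C=22 E=10
Assign: B→slot 3, D→slot 4, A→slot 2, G→slot 1, F skipped, C skipped, E skipped.
Slots: [1:G] [2:A] [3:B] [4:D]
Profit = 44 + 52 + 60 + 58 = 214

214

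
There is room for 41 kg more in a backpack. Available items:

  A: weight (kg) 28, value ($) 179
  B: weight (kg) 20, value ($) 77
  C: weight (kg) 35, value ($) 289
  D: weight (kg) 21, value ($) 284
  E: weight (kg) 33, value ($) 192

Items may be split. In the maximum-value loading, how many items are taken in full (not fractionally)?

1

Sort by value per unit weight and fill in that order.
Order: D (284/21=13.52) > C (289/35=8.26) > A (179/28=6.39) > E (192/33=5.82) > B (77/20=3.85)
Fill: take D (21 @ 284) → take 20/35 of C → 165.14; 41/41 used.
1 item(s) taken whole; one partial (take 20/35 of C).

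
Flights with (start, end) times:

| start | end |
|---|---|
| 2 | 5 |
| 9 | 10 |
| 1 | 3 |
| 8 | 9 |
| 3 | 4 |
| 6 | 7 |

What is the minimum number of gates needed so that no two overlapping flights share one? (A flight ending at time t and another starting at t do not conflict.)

2

Count concurrent intervals with a sweep; the peak is the room count.
Events (time:±→running): 1:+→1 2:+→2 … peak 2.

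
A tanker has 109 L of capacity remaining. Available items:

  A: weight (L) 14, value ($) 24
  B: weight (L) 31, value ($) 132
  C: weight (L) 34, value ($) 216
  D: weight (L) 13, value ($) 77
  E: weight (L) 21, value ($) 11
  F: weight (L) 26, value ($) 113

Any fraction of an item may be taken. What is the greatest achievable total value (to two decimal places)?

Greedy by value/weight ratio, highest first.
Ratios (sorted): C 6.35, D 5.92, F 4.35, B 4.26, A 1.71, E 0.52
take C (34 @ 216); take D (13 @ 77); take F (26 @ 113); take B (31 @ 132); take 5/14 of A → 8.57. Capacity used 109/109.
Total value = 546.57

546.57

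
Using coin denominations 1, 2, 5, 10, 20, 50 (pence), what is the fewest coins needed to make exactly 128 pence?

6

128 − 2×50→28 − 1×20→8 − 1×5→3 − 1×2→1 − 1×1→0
Total coins = 2 + 1 + 1 + 1 + 1 = 6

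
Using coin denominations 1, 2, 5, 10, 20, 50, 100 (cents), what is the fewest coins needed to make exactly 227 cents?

227 − 2×100→27 − 1×20→7 − 1×5→2 − 1×2→0
Total coins = 2 + 1 + 1 + 1 = 5

5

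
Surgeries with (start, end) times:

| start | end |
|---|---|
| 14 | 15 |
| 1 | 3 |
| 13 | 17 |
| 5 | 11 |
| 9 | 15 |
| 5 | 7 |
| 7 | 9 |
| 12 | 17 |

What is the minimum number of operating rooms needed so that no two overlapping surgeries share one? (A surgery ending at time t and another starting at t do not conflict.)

4

The answer is the maximum number of intervals overlapping at any instant.
starts: [1, 5, 5, 7, 9, 12, 13, 14]
ends:   [3, 7, 9, 11, 15, 15, 17, 17]
s1→1 e3→0 s5→1 s5→2 e7→1 s7→2 e9→1 s9→2 e11→1 s12→2 s13→3 s14→4  — peak 4.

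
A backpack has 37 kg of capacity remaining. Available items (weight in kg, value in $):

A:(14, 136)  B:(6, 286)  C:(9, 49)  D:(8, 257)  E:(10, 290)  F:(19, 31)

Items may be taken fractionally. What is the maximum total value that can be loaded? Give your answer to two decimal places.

Greedy by value/weight ratio, highest first.
Ratios (sorted): B 47.67, D 32.12, E 29.00, A 9.71, C 5.44, F 1.63
take B (6 @ 286); take D (8 @ 257); take E (10 @ 290); take 13/14 of A → 126.29. Capacity used 37/37.
Total value = 959.29

959.29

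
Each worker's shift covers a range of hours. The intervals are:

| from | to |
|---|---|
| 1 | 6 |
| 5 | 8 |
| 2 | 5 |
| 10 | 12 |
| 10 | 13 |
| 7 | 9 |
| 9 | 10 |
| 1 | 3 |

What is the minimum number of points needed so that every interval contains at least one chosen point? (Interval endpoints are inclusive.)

Process intervals by earliest right end; each time one isn't hit yet, stab at its right endpoint.
By right end: [1,3]  [2,5]  [1,6]  [5,8]  [7,9]  [9,10]  [10,12]  [10,13]
[1,3] uncovered → point at 3; [5,8] uncovered → point at 8; [9,10] uncovered → point at 10.
Points: 3, 8, 10 (3 total).

3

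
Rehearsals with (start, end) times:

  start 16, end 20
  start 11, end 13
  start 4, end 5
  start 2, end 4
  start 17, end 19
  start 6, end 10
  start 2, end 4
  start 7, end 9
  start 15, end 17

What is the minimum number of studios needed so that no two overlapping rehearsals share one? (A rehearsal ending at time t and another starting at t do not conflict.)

2

The answer is the maximum number of intervals overlapping at any instant.
starts: [2, 2, 4, 6, 7, 11, 15, 16, 17]
ends:   [4, 4, 5, 9, 10, 13, 17, 19, 20]
s2→1 s2→2  — peak 2.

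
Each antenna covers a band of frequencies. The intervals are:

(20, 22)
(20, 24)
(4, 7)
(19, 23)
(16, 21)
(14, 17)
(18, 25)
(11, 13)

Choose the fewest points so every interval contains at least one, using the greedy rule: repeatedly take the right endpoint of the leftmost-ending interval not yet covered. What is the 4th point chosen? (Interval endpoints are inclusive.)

22

Process intervals by earliest right end; each time one isn't hit yet, stab at its right endpoint.
By right end: [4,7]  [11,13]  [14,17]  [16,21]  [20,22]  [19,23]  [20,24]  [18,25]
[4,7] uncovered → point at 7; [11,13] uncovered → point at 13; [14,17] uncovered → point at 17; [20,22] uncovered → point at 22.
Points: 7, 13, 17, 22 (4 total).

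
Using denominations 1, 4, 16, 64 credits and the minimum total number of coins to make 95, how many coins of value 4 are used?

95 = 1×64 + 1×16 + 3×4 + 3×1
Count of 4: 3

3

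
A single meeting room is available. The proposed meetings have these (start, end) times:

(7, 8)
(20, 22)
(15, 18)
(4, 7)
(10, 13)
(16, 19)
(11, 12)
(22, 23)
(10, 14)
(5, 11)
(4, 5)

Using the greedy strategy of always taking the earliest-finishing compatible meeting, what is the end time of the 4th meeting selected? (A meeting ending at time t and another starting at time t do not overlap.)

Sorted by end: (4,5)  (4,7)  (7,8)  (5,11)  (11,12)  (10,13)  (10,14)  (15,18)  (16,19)  (20,22)  (22,23)
take (4,5); skip (4,7); take (7,8); skip (5,11); take (11,12); skip (10,13); take (15,18); take (20,22); take (22,23).
Selected: (4,5) (7,8) (11,12) (15,18) (20,22) (22,23)

18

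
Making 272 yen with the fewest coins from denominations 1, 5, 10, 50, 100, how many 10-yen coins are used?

2

272 − 2×100→72 − 1×50→22 − 2×10→2 − 2×1→0
Count of 10: 2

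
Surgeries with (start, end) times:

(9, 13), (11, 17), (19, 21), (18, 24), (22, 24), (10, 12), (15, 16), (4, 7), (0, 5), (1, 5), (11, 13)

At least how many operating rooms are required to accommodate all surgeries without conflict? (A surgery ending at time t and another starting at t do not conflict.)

Events (time:±→running): 0:+→1 1:+→2 4:+→3 5:-→2 5:-→1 7:-→0 9:+→1 10:+→2 11:+→3 11:+→4 … peak 4.

4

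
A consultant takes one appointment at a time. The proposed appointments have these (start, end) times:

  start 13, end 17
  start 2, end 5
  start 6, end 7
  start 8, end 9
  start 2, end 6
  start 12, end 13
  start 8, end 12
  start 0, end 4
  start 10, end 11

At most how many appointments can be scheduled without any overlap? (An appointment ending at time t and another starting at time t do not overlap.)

Sort by end time and greedily take each interval whose start is ≥ the last chosen end.
By end time: (0,4), (2,5), (2,6), (6,7), (8,9), (10,11), (8,12), (12,13), (13,17).
Pick (0,4); next start ≥ 4 → (6,7); next start ≥ 7 → (8,9); next start ≥ 9 → (10,11); next start ≥ 11 → (12,13); next start ≥ 13 → (13,17).
Selected 6 appointments.

6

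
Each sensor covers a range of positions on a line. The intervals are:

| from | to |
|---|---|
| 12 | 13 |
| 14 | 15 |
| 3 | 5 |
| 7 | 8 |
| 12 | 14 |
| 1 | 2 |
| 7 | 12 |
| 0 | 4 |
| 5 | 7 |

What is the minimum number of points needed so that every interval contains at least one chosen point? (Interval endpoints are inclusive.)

5

By right end: [1,2]  [0,4]  [3,5]  [5,7]  [7,8]  [7,12]  [12,13]  [12,14]  [14,15]
[1,2] uncovered → point at 2; [3,5] uncovered → point at 5; [7,8] uncovered → point at 8; [12,13] uncovered → point at 13; [14,15] uncovered → point at 15.
Points: 2, 5, 8, 13, 15 (5 total).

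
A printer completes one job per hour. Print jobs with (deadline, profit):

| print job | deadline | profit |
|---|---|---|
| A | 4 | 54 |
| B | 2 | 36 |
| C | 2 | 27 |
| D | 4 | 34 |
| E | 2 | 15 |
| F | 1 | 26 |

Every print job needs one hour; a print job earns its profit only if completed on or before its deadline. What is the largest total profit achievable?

151

Profit order: A=54 B=36 D=34 C=27 F=26 E=15
Assign: A→slot 4, B→slot 2, D→slot 3, C→slot 1, F skipped, E skipped.
Slots: [1:C] [2:B] [3:D] [4:A]
Profit = 27 + 36 + 34 + 54 = 151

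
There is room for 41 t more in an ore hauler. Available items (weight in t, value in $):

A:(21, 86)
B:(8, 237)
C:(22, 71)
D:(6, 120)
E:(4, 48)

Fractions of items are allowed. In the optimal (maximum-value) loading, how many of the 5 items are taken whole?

Ratios (sorted): B 29.62, D 20.00, E 12.00, A 4.10, C 3.23
take B (8 @ 237); take D (6 @ 120); take E (4 @ 48); take A (21 @ 86); take 2/22 of C → 6.45. Capacity used 41/41.
4 item(s) taken whole; one partial (take 2/22 of C).

4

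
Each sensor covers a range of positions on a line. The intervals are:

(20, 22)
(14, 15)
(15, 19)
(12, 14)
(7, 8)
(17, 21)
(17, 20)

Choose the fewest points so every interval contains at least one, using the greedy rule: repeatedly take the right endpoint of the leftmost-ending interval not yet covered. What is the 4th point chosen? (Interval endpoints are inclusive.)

22

Sort by right endpoint; whenever an interval is uncovered, place a point at its right end.
By right end: [7,8]  [12,14]  [14,15]  [15,19]  [17,20]  [17,21]  [20,22]
[7,8] uncovered → point at 8; [12,14] uncovered → point at 14; [15,19] uncovered → point at 19; [20,22] uncovered → point at 22.
Points: 8, 14, 19, 22 (4 total).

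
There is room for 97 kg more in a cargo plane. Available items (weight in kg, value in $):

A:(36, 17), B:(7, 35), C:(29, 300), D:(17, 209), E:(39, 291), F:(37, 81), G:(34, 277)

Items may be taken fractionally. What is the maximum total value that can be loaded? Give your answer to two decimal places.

Sort by value per unit weight and fill in that order.
Ratios (sorted): D 12.29, C 10.34, G 8.15, E 7.46, B 5.00, F 2.19, A 0.47
take D (17 @ 209); take C (29 @ 300); take G (34 @ 277); take 17/39 of E → 126.85. Capacity used 97/97.
Total value = 912.85

912.85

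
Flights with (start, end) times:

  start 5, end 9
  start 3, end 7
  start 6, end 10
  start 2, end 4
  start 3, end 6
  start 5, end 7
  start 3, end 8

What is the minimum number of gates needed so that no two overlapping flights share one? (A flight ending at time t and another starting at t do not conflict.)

starts: [2, 3, 3, 3, 5, 5, 6]
ends:   [4, 6, 7, 7, 8, 9, 10]
s2→1 s3→2 s3→3 s3→4 e4→3 s5→4 s5→5  — peak 5.

5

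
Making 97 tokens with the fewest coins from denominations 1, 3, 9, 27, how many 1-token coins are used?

97 − 3×27→16 − 1×9→7 − 2×3→1 − 1×1→0
Count of 1: 1

1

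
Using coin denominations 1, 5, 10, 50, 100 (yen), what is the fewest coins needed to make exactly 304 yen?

7

304 − 3×100→4 − 4×1→0
Total coins = 3 + 4 = 7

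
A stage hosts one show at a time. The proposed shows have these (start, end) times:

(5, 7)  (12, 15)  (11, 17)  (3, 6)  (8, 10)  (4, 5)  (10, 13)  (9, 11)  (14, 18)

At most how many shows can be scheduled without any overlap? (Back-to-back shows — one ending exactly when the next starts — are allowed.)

Order by finish time; keep every interval that doesn't clash with the previous kept one.
Sorted by end: (4,5)  (3,6)  (5,7)  (8,10)  (9,11)  (10,13)  (12,15)  (11,17)  (14,18)
take (4,5); skip (3,6); take (5,7); take (8,10); take (10,13); take (14,18).
Selected 5 shows.

5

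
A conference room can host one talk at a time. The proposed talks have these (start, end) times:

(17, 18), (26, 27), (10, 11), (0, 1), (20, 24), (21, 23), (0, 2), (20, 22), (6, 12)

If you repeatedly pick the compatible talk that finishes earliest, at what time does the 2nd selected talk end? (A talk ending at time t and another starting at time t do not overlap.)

Greedy by earliest finish: after sorting by end time, pick each interval compatible with the last pick.
Sorted by end: (0,1)  (0,2)  (10,11)  (6,12)  (17,18)  (20,22)  (21,23)  (20,24)  (26,27)
take (0,1); take (10,11); take (17,18); take (20,22); skip (21,23); take (26,27).
Selected: (0,1) (10,11) (17,18) (20,22) (26,27)

11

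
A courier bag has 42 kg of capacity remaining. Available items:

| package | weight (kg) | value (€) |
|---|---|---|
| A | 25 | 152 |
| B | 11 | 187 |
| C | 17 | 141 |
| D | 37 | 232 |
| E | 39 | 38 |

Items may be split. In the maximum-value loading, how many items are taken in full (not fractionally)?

2

Order: B (187/11=17.00) > C (141/17=8.29) > D (232/37=6.27) > A (152/25=6.08) > E (38/39=0.97)
Fill: take B (11 @ 187) → take C (17 @ 141) → take 14/37 of D → 87.78; 42/42 used.
2 item(s) taken whole; one partial (take 14/37 of D).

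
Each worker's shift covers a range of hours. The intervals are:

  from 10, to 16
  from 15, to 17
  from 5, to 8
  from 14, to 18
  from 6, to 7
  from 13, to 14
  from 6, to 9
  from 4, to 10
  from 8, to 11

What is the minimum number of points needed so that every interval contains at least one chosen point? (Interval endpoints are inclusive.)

4

By right end: [6,7]  [5,8]  [6,9]  [4,10]  [8,11]  [13,14]  [10,16]  [15,17]  [14,18]
[6,7] uncovered → point at 7; [8,11] uncovered → point at 11; [13,14] uncovered → point at 14; [15,17] uncovered → point at 17.
Points: 7, 11, 14, 17 (4 total).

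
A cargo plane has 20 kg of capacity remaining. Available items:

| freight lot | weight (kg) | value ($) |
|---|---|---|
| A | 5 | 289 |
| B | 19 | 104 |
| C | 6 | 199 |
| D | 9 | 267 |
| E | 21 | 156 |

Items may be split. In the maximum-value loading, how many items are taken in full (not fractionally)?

3

Sort by value per unit weight and fill in that order.
Order: A (289/5=57.80) > C (199/6=33.17) > D (267/9=29.67) > E (156/21=7.43) > B (104/19=5.47)
Fill: take A (5 @ 289) → take C (6 @ 199) → take D (9 @ 267); 20/20 used.
3 item(s) taken whole.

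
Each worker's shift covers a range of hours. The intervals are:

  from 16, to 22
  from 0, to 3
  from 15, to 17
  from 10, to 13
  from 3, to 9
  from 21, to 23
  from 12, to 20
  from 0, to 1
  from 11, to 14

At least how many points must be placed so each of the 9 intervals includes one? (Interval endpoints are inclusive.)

Process intervals by earliest right end; each time one isn't hit yet, stab at its right endpoint.
By right end: [0,1]  [0,3]  [3,9]  [10,13]  [11,14]  [15,17]  [12,20]  [16,22]  [21,23]
[0,1] uncovered → point at 1; [3,9] uncovered → point at 9; [10,13] uncovered → point at 13; [15,17] uncovered → point at 17; [21,23] uncovered → point at 23.
Points: 1, 9, 13, 17, 23 (5 total).

5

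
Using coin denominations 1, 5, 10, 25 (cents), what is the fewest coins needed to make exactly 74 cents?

8

Use the largest denomination that fits, subtract, and repeat.
74 − 2×25→24 − 2×10→4 − 4×1→0
Total coins = 2 + 2 + 4 = 8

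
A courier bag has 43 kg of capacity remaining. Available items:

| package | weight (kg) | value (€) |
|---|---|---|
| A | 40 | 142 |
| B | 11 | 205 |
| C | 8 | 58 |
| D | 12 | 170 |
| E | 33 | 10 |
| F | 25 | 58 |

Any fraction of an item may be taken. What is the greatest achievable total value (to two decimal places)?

Order: B (205/11=18.64) > D (170/12=14.17) > C (58/8=7.25) > A (142/40=3.55) > F (58/25=2.32) > E (10/33=0.30)
Fill: take B (11 @ 205) → take D (12 @ 170) → take C (8 @ 58) → take 12/40 of A → 42.60; 43/43 used.
Total value = 475.60

475.60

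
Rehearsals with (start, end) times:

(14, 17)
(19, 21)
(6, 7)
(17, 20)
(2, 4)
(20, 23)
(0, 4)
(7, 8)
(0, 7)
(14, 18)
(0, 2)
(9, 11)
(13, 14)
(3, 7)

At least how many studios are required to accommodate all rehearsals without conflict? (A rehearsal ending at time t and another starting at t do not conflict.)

4

The answer is the maximum number of intervals overlapping at any instant.
starts: [0, 0, 0, 2, 3, 6, 7, 9, 13, 14, 14, 17, 19, 20]
ends:   [2, 4, 4, 7, 7, 7, 8, 11, 14, 17, 18, 20, 21, 23]
s0→1 s0→2 s0→3 e2→2 s2→3 s3→4  — peak 4.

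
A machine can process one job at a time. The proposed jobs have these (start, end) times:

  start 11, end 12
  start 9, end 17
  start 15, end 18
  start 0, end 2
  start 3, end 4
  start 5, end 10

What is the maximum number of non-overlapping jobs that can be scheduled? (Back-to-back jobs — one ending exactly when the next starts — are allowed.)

By end time: (0,2), (3,4), (5,10), (11,12), (9,17), (15,18).
Pick (0,2); next start ≥ 2 → (3,4); next start ≥ 4 → (5,10); next start ≥ 10 → (11,12); next start ≥ 12 → (15,18).
Selected 5 jobs.

5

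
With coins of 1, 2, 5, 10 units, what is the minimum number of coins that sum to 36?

Use the largest denomination that fits, subtract, and repeat.
36 = 3×10 + 1×5 + 1×1
Total coins = 3 + 1 + 1 = 5

5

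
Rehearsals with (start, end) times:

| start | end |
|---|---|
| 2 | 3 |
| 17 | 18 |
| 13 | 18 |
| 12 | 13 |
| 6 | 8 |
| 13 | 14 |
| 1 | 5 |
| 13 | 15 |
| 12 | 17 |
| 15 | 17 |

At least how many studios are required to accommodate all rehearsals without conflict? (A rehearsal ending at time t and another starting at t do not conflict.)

The answer is the maximum number of intervals overlapping at any instant.
Events (time:±→running): 1:+→1 2:+→2 3:-→1 5:-→0 6:+→1 8:-→0 12:+→1 12:+→2 13:-→1 13:+→2 13:+→3 13:+→4 … peak 4.

4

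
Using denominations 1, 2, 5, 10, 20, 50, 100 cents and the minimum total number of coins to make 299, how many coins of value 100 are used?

2

Greedy: take as many of the largest coin as possible, then repeat with the remainder.
299 − 2×100→99 − 1×50→49 − 2×20→9 − 1×5→4 − 2×2→0
Count of 100: 2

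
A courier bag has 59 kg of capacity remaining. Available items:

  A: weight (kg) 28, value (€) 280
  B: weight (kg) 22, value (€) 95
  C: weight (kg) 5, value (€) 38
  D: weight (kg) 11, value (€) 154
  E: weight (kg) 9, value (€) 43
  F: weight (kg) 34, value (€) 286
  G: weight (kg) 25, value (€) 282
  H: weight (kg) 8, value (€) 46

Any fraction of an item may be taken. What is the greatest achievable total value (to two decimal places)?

Sort by value per unit weight and fill in that order.
Order: D (154/11=14.00) > G (282/25=11.28) > A (280/28=10.00) > F (286/34=8.41) > C (38/5=7.60) > H (46/8=5.75) > E (43/9=4.78) > B (95/22=4.32)
Fill: take D (11 @ 154) → take G (25 @ 282) → take 23/28 of A → 230.00; 59/59 used.
Total value = 666.00

666.00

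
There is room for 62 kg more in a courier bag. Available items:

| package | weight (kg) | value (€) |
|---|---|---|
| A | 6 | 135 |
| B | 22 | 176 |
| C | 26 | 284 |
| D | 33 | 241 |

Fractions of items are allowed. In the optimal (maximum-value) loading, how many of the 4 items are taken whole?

3

Ratios (sorted): A 22.50, C 10.92, B 8.00, D 7.30
take A (6 @ 135); take C (26 @ 284); take B (22 @ 176); take 8/33 of D → 58.42. Capacity used 62/62.
3 item(s) taken whole; one partial (take 8/33 of D).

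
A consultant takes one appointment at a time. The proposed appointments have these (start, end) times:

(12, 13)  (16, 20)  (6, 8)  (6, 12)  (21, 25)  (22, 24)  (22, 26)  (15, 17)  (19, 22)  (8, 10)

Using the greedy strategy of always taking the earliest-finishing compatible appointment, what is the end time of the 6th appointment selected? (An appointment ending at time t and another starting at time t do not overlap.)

Sort by end time and greedily take each interval whose start is ≥ the last chosen end.
By end time: (6,8), (8,10), (6,12), (12,13), (15,17), (16,20), (19,22), (22,24), (21,25), (22,26).
Pick (6,8); next start ≥ 8 → (8,10); next start ≥ 10 → (12,13); next start ≥ 13 → (15,17); next start ≥ 17 → (19,22); next start ≥ 22 → (22,24).
Selected: (6,8) (8,10) (12,13) (15,17) (19,22) (22,24)

24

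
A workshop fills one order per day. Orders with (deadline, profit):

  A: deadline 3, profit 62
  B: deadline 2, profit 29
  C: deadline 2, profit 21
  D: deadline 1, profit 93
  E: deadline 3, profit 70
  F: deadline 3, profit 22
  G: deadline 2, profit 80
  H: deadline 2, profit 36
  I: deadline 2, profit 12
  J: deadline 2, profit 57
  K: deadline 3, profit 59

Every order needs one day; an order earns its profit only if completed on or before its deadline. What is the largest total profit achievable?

243

Profit order: D=93 G=80 E=70 A=62 K=59 J=57 H=36 B=29 F=22 C=21 I=12
Assign: D→slot 1, G→slot 2, E→slot 3, A skipped, K skipped, J skipped, H skipped, B skipped, F skipped, C skipped, I skipped.
Slots: [1:D] [2:G] [3:E]
Profit = 93 + 80 + 70 = 243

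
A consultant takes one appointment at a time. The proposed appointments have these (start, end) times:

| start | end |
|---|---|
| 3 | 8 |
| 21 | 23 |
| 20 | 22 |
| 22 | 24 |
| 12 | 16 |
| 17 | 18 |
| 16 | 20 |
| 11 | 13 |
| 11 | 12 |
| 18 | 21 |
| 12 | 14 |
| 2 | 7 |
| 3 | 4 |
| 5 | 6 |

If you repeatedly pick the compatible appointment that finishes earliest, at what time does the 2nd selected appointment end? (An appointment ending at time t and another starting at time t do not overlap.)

Greedy by earliest finish: after sorting by end time, pick each interval compatible with the last pick.
By end time: (3,4), (5,6), (2,7), (3,8), (11,12), (11,13), (12,14), (12,16), (17,18), (16,20), (18,21), (20,22), (21,23), (22,24).
Pick (3,4); next start ≥ 4 → (5,6); next start ≥ 6 → (11,12); next start ≥ 12 → (12,14); next start ≥ 14 → (17,18); next start ≥ 18 → (18,21); next start ≥ 21 → (21,23).
Selected: (3,4) (5,6) (11,12) (12,14) (17,18) (18,21) (21,23)

6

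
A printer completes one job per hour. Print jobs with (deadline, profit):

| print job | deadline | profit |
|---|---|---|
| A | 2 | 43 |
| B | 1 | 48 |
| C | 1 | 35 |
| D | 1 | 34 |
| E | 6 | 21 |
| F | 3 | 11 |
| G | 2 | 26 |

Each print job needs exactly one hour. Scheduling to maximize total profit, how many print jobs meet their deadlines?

Take jobs in profit order; each goes to the latest open slot no later than its deadline.
Profit order: B=48 A=43 C=35 D=34 G=26 E=21 F=11
Assign: B→slot 1, A→slot 2, C skipped, D skipped, G skipped, E→slot 6, F→slot 3.
Slots: [1:B] [2:A] [3:F] [6:E]
4 of 7 scheduled.

4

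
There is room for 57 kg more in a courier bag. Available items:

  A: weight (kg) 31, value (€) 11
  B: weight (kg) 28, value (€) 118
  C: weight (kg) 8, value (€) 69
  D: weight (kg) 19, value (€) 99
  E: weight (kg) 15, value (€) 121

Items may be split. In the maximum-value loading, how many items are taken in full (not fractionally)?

Sort by value per unit weight and fill in that order.
Order: C (69/8=8.62) > E (121/15=8.07) > D (99/19=5.21) > B (118/28=4.21) > A (11/31=0.35)
Fill: take C (8 @ 69) → take E (15 @ 121) → take D (19 @ 99) → take 15/28 of B → 63.21; 57/57 used.
3 item(s) taken whole; one partial (take 15/28 of B).

3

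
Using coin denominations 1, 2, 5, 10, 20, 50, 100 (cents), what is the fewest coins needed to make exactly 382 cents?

Use the largest denomination that fits, subtract, and repeat.
382 − 3×100→82 − 1×50→32 − 1×20→12 − 1×10→2 − 1×2→0
Total coins = 3 + 1 + 1 + 1 + 1 = 7

7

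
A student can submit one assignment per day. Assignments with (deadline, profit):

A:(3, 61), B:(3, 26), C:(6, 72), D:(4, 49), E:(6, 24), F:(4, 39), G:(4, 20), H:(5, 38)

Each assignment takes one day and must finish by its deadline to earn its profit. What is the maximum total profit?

285

Sort by profit descending; place each in the latest free slot ≤ its deadline.
By profit: C(d6,72), A(d3,61), D(d4,49), F(d4,39), H(d5,38), B(d3,26), E(d6,24), G(d4,20)
C→slot 6; A→slot 3; D→slot 4; F→slot 2; H→slot 5; B→slot 1; E skipped; G skipped.
Profit = 26 + 39 + 61 + 49 + 38 + 72 = 285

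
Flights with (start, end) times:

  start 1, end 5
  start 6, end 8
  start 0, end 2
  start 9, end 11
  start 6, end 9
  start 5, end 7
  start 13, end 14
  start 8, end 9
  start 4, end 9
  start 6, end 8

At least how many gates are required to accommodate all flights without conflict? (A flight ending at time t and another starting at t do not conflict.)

The answer is the maximum number of intervals overlapping at any instant.
Events (time:±→running): 0:+→1 1:+→2 2:-→1 4:+→2 5:-→1 5:+→2 6:+→3 6:+→4 6:+→5 … peak 5.

5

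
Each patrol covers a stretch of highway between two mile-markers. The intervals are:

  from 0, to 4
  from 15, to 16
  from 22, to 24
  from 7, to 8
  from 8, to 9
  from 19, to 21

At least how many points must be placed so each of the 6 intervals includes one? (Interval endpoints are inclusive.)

Process intervals by earliest right end; each time one isn't hit yet, stab at its right endpoint.
Sorted: [0,4] [7,8] [8,9] [15,16] [19,21] [22,24]
{[0,4]} hit by 4; {[7,8],[8,9]} hit by 8; {[15,16]} hit by 16; {[19,21]} hit by 21; {[22,24]} hit by 24.
Points: 4, 8, 16, 21, 24 (5 total).

5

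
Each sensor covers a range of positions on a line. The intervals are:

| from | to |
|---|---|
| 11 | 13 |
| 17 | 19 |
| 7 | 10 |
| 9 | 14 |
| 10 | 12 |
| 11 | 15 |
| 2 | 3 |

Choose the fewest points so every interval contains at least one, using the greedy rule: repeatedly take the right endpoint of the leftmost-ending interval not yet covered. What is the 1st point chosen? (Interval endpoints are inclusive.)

Process intervals by earliest right end; each time one isn't hit yet, stab at its right endpoint.
By right end: [2,3]  [7,10]  [10,12]  [11,13]  [9,14]  [11,15]  [17,19]
[2,3] uncovered → point at 3; [7,10] uncovered → point at 10; [11,13] uncovered → point at 13; [17,19] uncovered → point at 19.
Points: 3, 10, 13, 19 (4 total).

3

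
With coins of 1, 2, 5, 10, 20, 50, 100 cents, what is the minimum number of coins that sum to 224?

Use the largest denomination that fits, subtract, and repeat.
224 = 2×100 + 1×20 + 2×2
Total coins = 2 + 1 + 2 = 5

5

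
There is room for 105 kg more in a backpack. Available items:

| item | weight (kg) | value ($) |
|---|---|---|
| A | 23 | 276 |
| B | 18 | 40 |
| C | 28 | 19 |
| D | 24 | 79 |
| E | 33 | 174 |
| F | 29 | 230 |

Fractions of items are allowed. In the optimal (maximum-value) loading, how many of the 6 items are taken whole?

Sort by value per unit weight and fill in that order.
Order: A (276/23=12.00) > F (230/29=7.93) > E (174/33=5.27) > D (79/24=3.29) > B (40/18=2.22) > C (19/28=0.68)
Fill: take A (23 @ 276) → take F (29 @ 230) → take E (33 @ 174) → take 20/24 of D → 65.83; 105/105 used.
3 item(s) taken whole; one partial (take 20/24 of D).

3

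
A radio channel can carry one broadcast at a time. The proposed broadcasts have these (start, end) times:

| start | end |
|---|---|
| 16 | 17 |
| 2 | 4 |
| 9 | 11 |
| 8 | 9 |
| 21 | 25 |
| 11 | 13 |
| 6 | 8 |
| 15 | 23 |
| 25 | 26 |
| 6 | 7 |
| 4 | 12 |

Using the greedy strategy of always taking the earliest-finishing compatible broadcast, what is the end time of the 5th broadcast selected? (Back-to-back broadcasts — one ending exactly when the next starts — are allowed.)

Sorted by end: (2,4)  (6,7)  (6,8)  (8,9)  (9,11)  (4,12)  (11,13)  (16,17)  (15,23)  (21,25)  (25,26)
take (2,4); take (6,7); skip (6,8); take (8,9); take (9,11); take (11,13); take (16,17); take (21,25); take (25,26).
Selected: (2,4) (6,7) (8,9) (9,11) (11,13) (16,17) (21,25) (25,26)

13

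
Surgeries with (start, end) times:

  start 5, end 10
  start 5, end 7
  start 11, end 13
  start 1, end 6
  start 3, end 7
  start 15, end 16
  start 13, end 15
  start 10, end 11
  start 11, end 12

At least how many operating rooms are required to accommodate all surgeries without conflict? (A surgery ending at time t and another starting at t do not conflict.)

4

Count concurrent intervals with a sweep; the peak is the room count.
starts: [1, 3, 5, 5, 10, 11, 11, 13, 15]
ends:   [6, 7, 7, 10, 11, 12, 13, 15, 16]
s1→1 s3→2 s5→3 s5→4  — peak 4.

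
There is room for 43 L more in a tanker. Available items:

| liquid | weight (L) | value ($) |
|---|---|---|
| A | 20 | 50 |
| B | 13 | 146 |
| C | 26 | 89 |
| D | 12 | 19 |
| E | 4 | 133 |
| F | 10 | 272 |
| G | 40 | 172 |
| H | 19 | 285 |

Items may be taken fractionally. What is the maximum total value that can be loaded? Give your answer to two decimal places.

802.31

Order: E (133/4=33.25) > F (272/10=27.20) > H (285/19=15.00) > B (146/13=11.23) > G (172/40=4.30) > C (89/26=3.42) > A (50/20=2.50) > D (19/12=1.58)
Fill: take E (4 @ 133) → take F (10 @ 272) → take H (19 @ 285) → take 10/13 of B → 112.31; 43/43 used.
Total value = 802.31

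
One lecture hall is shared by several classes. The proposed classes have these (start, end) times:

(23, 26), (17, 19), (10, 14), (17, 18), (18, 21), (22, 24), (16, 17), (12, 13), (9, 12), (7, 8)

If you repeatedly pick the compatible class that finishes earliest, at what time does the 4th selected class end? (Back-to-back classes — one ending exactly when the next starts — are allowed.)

17

Order by finish time; keep every interval that doesn't clash with the previous kept one.
Sorted by end: (7,8)  (9,12)  (12,13)  (10,14)  (16,17)  (17,18)  (17,19)  (18,21)  (22,24)  (23,26)
take (7,8); take (9,12); take (12,13); take (16,17); take (17,18); take (18,21); take (22,24).
Selected: (7,8) (9,12) (12,13) (16,17) (17,18) (18,21) (22,24)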